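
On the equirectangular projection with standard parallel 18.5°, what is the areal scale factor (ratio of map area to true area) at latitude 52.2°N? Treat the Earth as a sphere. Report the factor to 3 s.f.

1.55

In the equirectangular projection with standard parallel φ₀ = 18.5° (x = Rλ cos φ₀, y = Rφ), meridians are true-scale (h = 1) and the parallel scale is k = cos φ₀ / cos φ.
Areal scale = h·k = 1 × cos φ₀ / cos φ; at 52.2°, h = 1.000, k = 1.547, so h·k = 1.547.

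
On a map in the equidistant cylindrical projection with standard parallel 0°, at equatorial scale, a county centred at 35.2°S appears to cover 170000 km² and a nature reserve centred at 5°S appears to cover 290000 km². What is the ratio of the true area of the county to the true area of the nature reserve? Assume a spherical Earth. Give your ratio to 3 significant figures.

0.481

Plate carrée has h = 1 and k = sec φ, giving areal scale sec φ; true area = (apparent area) · cos φ.
True area of county: 170000 × cos(35.2°) = 170000 × 0.8171 = 138900 km².
True area of nature reserve: 290000 × cos(5°) = 290000 × 0.9962 = 288900 km².
Ratio = 138900 / 288900 ≈ 0.481.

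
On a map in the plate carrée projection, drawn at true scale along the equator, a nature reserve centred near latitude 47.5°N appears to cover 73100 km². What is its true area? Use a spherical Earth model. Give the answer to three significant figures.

For the equirectangular projection with φ₀ = 0 (plate carrée), h = 1 along meridians and k = sec φ along parallels.
Areal scale = h·k = 1 × sec φ; at 47.5°, h = 1.000, k = 1.480, so h·k = 1.480.
True area = apparent / (areal scale) = 73100 / 1.480 ≈ 49400 km².

49400 km²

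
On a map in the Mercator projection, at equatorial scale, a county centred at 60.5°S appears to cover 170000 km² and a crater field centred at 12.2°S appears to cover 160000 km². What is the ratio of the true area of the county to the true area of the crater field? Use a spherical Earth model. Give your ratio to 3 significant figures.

0.270

On Mercator the areal scale is sec²φ, so true area = apparent × cos²φ.
True area of county: 170000 × cos²(60.5°) = 170000 × 0.2425 = 41220 km².
True area of crater field: 160000 × cos²(12.2°) = 160000 × 0.9553 = 152900 km².
Ratio = 41220 / 152900 ≈ 0.270.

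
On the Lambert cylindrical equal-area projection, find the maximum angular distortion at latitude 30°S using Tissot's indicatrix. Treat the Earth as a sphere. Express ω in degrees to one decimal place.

16.4°

The Lambert cylindrical equal-area projection is the cylindrical equal-area projection with its standard parallel at the equator (φ₀ = 0). Cylindrical equal-area (φ₀ = 0°): h = cos φ / cos 0° along meridians, k = cos 0° / cos φ along parallels; h·k = 1.
At 30°: h = 0.8660, k = 1.155; principal scales a = 1.155, b = 0.8660.
sin(ω/2) = (a − b)/(a + b) = 0.2887/2.021 = 0.1429, so ω = 2 arcsin(0.1429) ≈ 16.4°.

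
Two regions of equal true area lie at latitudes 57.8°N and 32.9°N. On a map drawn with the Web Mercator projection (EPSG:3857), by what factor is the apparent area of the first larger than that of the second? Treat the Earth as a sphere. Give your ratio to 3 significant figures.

2.48

Mercator is conformal with k = sec φ, so areal scale = k² = sec²φ.
At 57.8°: sec²(57.8°) = 1/0.5329² = 3.522.
At 32.9°: sec²(32.9°) = 1/0.8396² = 1.419.
Ratio = 3.522/1.419 = cos²(32.9°)/cos²(57.8°) ≈ 2.48.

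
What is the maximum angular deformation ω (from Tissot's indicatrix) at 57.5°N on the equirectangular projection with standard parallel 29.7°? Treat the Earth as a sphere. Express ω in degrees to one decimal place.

The equidistant cylindrical projection with φ₀ = 29.7° has h = 1 (meridians true) and k = cos φ₀ / cos φ along parallels.
At 57.5°: h = 1.000, k = 1.617; principal scales a = 1.617, b = 1.000.
sin(ω/2) = (a − b)/(a + b) = 0.6167/2.617 = 0.2357, so ω = 2 arcsin(0.2357) ≈ 27.3°.

27.3°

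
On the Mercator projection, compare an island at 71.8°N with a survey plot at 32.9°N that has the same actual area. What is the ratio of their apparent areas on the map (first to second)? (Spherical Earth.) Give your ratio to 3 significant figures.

7.23

On Mercator, area is exaggerated by sec²φ = 1/cos²φ.
At 71.8°: sec²(71.8°) = 1/0.3123² = 10.25.
At 32.9°: sec²(32.9°) = 1/0.8396² = 1.419.
Ratio = 10.25/1.419 = cos²(32.9°)/cos²(71.8°) ≈ 7.23.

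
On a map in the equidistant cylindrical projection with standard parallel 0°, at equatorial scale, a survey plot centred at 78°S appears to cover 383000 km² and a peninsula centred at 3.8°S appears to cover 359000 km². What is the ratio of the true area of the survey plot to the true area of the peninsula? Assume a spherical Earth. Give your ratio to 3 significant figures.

On the plate carrée, areal scale = h·k = 1 × sec φ, so true area = apparent × cos φ.
True area of survey plot: 383000 × cos(78°) = 383000 × 0.2079 = 79630 km².
True area of peninsula: 359000 × cos(3.8°) = 359000 × 0.9978 = 358200 km².
Ratio = 79630 / 358200 ≈ 0.222.

0.222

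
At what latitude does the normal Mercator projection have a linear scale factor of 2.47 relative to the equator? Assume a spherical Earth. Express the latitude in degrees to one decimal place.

Mercator scale is k = sec φ = 1/cos φ.
1/cos φ = 2.47  ⇒  cos φ = 0.4049  ⇒  φ = arccos(0.4049) ≈ 66.1°.

66.1°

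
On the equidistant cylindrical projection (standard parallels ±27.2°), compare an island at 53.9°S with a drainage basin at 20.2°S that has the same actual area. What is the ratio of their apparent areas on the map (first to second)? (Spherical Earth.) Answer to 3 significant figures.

In the equirectangular projection with standard parallel φ₀ = 27.2° (x = Rλ cos φ₀, y = Rφ), meridians are true-scale (h = 1) and the parallel scale is k = cos φ₀ / cos φ.
Areal scale at 53.9°: h·k = 1.000 × 1.510 = 1.510.
Areal scale at 20.2°: h·k = 1.000 × 0.9477 = 0.9477.
Ratio = 1.510/0.9477 ≈ 1.59.

1.59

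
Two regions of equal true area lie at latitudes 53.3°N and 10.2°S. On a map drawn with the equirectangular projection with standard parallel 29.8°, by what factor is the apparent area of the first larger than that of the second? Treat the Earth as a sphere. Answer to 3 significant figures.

1.65

With standard parallel φ₀ = 29.8°, the equirectangular projection gives x = Rλ cos φ₀, y = Rφ, so h = 1 and k = cos 29.8° / cos φ.
Areal scale at 53.3°: h·k = 1.000 × 1.452 = 1.452.
Areal scale at 10.2°: h·k = 1.000 × 0.8817 = 0.8817.
Ratio = 1.452/0.8817 ≈ 1.65.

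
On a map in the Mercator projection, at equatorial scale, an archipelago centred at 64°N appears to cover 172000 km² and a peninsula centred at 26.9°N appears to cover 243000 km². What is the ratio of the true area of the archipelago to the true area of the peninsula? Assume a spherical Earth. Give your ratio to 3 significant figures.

0.171

Mercator's areal exaggeration is sec²φ; hence true area = (apparent area) · cos²φ.
True area of archipelago: 172000 × cos²(64°) = 172000 × 0.1922 = 33050 km².
True area of peninsula: 243000 × cos²(26.9°) = 243000 × 0.7953 = 193300 km².
Ratio = 33050 / 193300 ≈ 0.171.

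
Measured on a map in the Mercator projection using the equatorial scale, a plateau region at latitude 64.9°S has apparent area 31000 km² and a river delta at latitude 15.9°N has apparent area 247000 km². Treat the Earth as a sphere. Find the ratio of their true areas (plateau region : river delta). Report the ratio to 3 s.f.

On Mercator the areal scale is sec²φ, so true area = apparent × cos²φ.
True area of plateau region: 31000 × cos²(64.9°) = 31000 × 0.1799 = 5578 km².
True area of river delta: 247000 × cos²(15.9°) = 247000 × 0.9249 = 228500 km².
Ratio = 5578 / 228500 ≈ 0.0244.

0.0244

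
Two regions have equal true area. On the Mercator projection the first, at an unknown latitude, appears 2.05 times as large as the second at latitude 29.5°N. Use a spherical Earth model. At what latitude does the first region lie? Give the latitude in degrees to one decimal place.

For equal true areas on Mercator, apparent areas scale as sec²φ, so the ratio is cos²φ₂ / cos²φ₁.
cos²φ₂ / cos²φ₁ = 2.05  ⇒  cos φ₁ = cos 29.5° / √2.05 = 0.8704/1.432 = 0.6079.
φ₁ = arccos(0.6079) ≈ 52.6°.

52.6°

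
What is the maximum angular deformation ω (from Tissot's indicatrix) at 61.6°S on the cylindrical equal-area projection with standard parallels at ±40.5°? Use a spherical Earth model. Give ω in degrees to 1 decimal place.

51.9°

For cylindrical equal-area with standard parallel φ₀, h = cos φ / cos φ₀ and k = cos φ₀ / cos φ, so h·k = 1.
At 61.6°: h = 0.6255, k = 1.599; principal scales a = 1.599, b = 0.6255.
sin(ω/2) = (a − b)/(a + b) = 0.9733/2.224 = 0.4376, so ω = 2 arcsin(0.4376) ≈ 51.9°.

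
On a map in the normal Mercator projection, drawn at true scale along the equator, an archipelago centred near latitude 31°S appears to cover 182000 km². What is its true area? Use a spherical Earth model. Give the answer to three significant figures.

For Mercator, h = k = sec φ (a conformal cylindrical projection has a single point scale, 1/cos φ).
Areal scale = k² = sec²φ = 1/cos²(31°) = 1/0.8572² = 1.361.
True area = apparent / (areal scale) = 182000 / 1.361 ≈ 134000 km².

134000 km²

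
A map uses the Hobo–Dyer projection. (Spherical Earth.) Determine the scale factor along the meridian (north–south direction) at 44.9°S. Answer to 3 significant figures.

0.893

The Hobo–Dyer projection is cylindrical equal-area with φ₀ = 37.5°. A cylindrical equal-area projection with standard parallel φ₀ has meridian scale h = cos φ / cos φ₀ and parallel scale k = cos φ₀ / cos φ (so areas are preserved, h·k = 1).
h = cos 44.9° / cos 37.5° = 0.7083/0.7934 = 0.8928.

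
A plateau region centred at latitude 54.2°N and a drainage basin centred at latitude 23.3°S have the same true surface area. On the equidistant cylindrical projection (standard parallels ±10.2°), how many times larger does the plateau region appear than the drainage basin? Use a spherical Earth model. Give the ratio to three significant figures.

1.57

The equidistant cylindrical projection with φ₀ = 10.2° has h = 1 (meridians true) and k = cos φ₀ / cos φ along parallels.
Areal scale at 54.2°: h·k = 1.000 × 1.683 = 1.683.
Areal scale at 23.3°: h·k = 1.000 × 1.072 = 1.072.
Ratio = 1.683/1.072 ≈ 1.57.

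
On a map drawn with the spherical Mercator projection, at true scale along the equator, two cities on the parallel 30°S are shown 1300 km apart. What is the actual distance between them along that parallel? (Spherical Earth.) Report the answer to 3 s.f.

1130 km

The Mercator projection is conformal; its linear scale factor is the same in every direction and equals sec φ = 1/cos φ.
Along the parallel at 30°, map distances are exaggerated by k = sec 30° = 1.155.
True distance = 1300 / 1.155 = 1300 × cos 30° ≈ 1130 km.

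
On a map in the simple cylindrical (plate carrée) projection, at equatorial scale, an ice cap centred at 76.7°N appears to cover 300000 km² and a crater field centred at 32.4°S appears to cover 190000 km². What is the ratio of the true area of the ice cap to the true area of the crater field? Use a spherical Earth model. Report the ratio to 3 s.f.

0.430

Plate carrée has h = 1 and k = sec φ, giving areal scale sec φ; true area = (apparent area) · cos φ.
True area of ice cap: 300000 × cos(76.7°) = 300000 × 0.2300 = 69010 km².
True area of crater field: 190000 × cos(32.4°) = 190000 × 0.8443 = 160400 km².
Ratio = 69010 / 160400 ≈ 0.430.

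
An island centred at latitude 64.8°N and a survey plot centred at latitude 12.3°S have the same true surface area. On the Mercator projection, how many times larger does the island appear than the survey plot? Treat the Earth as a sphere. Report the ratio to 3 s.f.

Mercator is conformal with k = sec φ, so areal scale = k² = sec²φ.
At 64.8°: sec²(64.8°) = 1/0.4258² = 5.516.
At 12.3°: sec²(12.3°) = 1/0.9770² = 1.048.
Ratio = 5.516/1.048 = cos²(12.3°)/cos²(64.8°) ≈ 5.27.

5.27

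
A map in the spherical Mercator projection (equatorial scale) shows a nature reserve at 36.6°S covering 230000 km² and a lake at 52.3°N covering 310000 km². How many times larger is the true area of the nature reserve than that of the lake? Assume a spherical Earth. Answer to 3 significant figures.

1.28

Since Mercator area scale is 1/cos²φ, the true area equals the apparent area multiplied by cos²φ.
True area of nature reserve: 230000 × cos²(36.6°) = 230000 × 0.6445 = 148200 km².
True area of lake: 310000 × cos²(52.3°) = 310000 × 0.3740 = 115900 km².
Ratio = 148200 / 115900 ≈ 1.28.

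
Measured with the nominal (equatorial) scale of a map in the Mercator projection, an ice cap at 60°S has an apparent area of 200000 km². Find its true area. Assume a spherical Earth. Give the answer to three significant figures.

50000 km²

Mercator is conformal, so the point scale is isotropic: h = k = sec φ = 1/cos φ.
Areal scale = k² = sec²φ = 1/cos²(60°) = 1/0.5000² = 4.000.
True area = apparent / (areal scale) = 200000 / 4.000 ≈ 50000 km².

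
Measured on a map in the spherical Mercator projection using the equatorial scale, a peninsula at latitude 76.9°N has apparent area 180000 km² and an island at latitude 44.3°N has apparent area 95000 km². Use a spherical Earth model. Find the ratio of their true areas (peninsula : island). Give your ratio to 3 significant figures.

On Mercator the areal scale is sec²φ, so true area = apparent × cos²φ.
True area of peninsula: 180000 × cos²(76.9°) = 180000 × 0.05137 = 9247 km².
True area of island: 95000 × cos²(44.3°) = 95000 × 0.5122 = 48660 km².
Ratio = 9247 / 48660 ≈ 0.190.

0.190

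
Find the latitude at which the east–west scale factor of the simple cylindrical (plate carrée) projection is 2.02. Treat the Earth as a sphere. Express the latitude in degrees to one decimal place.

60.3°

Plate carrée: h = 1, k = sec φ along parallels.
sec φ = 2.02  ⇒  cos φ = 0.4950  ⇒  φ ≈ 60.3°.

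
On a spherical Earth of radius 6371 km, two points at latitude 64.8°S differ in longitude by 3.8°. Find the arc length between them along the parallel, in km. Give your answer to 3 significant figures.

180 km

Arc length along a parallel = R cos φ · Δλ (with Δλ in radians).
= 6371 × cos 64.8° × (3.8° × π/180) = 6371 × 0.4258 × 0.06632 ≈ 180 km.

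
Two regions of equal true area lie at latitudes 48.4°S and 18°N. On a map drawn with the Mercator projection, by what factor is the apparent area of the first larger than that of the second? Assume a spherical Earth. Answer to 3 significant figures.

On Mercator, area is exaggerated by sec²φ = 1/cos²φ.
At 48.4°: sec²(48.4°) = 1/0.6639² = 2.269.
At 18°: sec²(18°) = 1/0.9511² = 1.106.
Ratio = 2.269/1.106 = cos²(18°)/cos²(48.4°) ≈ 2.05.

2.05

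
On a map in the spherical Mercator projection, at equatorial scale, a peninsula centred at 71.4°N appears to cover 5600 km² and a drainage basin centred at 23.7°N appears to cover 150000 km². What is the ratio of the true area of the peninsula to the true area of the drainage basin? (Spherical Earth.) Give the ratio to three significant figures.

0.00453

Mercator's areal exaggeration is sec²φ; hence true area = (apparent area) · cos²φ.
True area of peninsula: 5600 × cos²(71.4°) = 5600 × 0.1017 = 569.7 km².
True area of drainage basin: 150000 × cos²(23.7°) = 150000 × 0.8384 = 125800 km².
Ratio = 569.7 / 125800 ≈ 0.00453.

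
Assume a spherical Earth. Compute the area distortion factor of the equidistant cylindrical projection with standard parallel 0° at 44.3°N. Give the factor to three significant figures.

1.40

Plate carrée maps x = Rλ, y = Rφ. The meridian scale is h = 1 and the parallel scale is k = 1/cos φ = sec φ.
Areal scale = h·k = 1 × sec φ; at 44.3°, h = 1.000, k = 1.397, so h·k = 1.397.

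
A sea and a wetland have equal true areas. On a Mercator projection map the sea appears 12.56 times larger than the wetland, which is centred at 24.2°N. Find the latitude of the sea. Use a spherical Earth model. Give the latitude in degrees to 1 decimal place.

75.1°

For equal true areas on Mercator, apparent areas scale as sec²φ, so the ratio is cos²φ₂ / cos²φ₁.
cos²φ₂ / cos²φ₁ = 12.56  ⇒  cos φ₁ = cos 24.2° / √12.56 = 0.9121/3.544 = 0.2574.
φ₁ = arccos(0.2574) ≈ 75.1°.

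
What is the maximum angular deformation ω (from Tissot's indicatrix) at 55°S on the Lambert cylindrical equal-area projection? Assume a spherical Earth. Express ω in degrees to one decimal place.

The Lambert cylindrical equal-area projection is the cylindrical equal-area projection with its standard parallel at the equator (φ₀ = 0). Cylindrical equal-area (φ₀ = 0°): h = cos φ / cos 0° along meridians, k = cos 0° / cos φ along parallels; h·k = 1.
At 55°: h = 0.5736, k = 1.743; principal scales a = 1.743, b = 0.5736.
sin(ω/2) = (a − b)/(a + b) = 1.170/2.317 = 0.5049, so ω = 2 arcsin(0.5049) ≈ 60.6°.

60.6°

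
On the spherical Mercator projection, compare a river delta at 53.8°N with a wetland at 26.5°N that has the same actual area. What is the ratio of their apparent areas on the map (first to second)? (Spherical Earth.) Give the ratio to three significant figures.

Mercator is conformal with k = sec φ, so areal scale = k² = sec²φ.
At 53.8°: sec²(53.8°) = 1/0.5906² = 2.867.
At 26.5°: sec²(26.5°) = 1/0.8949² = 1.249.
Ratio = 2.867/1.249 = cos²(26.5°)/cos²(53.8°) ≈ 2.30.

2.30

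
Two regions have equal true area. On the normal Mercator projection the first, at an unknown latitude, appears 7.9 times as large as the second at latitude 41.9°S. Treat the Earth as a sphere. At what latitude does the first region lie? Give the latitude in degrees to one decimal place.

Mercator areal scale is sec²φ, so apparent-area ratio = sec²φ₁ / sec²φ₂ = cos²φ₂ / cos²φ₁.
cos²φ₂ / cos²φ₁ = 7.9  ⇒  cos φ₁ = cos 41.9° / √7.9 = 0.7443/2.811 = 0.2648.
φ₁ = arccos(0.2648) ≈ 74.6°.

74.6°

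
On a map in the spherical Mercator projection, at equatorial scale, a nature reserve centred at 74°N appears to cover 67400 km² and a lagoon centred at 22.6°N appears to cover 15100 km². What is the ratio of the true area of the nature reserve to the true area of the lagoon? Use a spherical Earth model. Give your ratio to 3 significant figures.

Mercator's areal exaggeration is sec²φ; hence true area = (apparent area) · cos²φ.
True area of nature reserve: 67400 × cos²(74°) = 67400 × 0.07598 = 5121 km².
True area of lagoon: 15100 × cos²(22.6°) = 15100 × 0.8523 = 12870 km².
Ratio = 5121 / 12870 ≈ 0.398.

0.398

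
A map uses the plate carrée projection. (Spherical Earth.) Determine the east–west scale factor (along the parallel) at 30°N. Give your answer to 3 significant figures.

Plate carrée maps x = Rλ, y = Rφ. The meridian scale is h = 1 and the parallel scale is k = 1/cos φ = sec φ.
k = 1/cos 30° = 1/0.8660 = 1.155.

1.15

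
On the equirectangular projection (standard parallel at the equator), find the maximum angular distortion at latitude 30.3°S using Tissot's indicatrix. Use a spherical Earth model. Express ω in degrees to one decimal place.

For the equirectangular projection with φ₀ = 0 (plate carrée), h = 1 along meridians and k = sec φ along parallels.
At 30.3°: h = 1.000, k = 1.158; principal scales a = 1.158, b = 1.000.
sin(ω/2) = (a − b)/(a + b) = 0.1582/2.158 = 0.07331, so ω = 2 arcsin(0.07331) ≈ 8.4°.

8.4°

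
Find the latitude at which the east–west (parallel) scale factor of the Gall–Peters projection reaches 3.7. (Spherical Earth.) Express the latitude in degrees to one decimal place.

79.0°

The Gall–Peters projection is cylindrical equal-area with φ₀ = 45°. A cylindrical equal-area projection with standard parallel φ₀ has meridian scale h = cos φ / cos φ₀ and parallel scale k = cos φ₀ / cos φ (so areas are preserved, h·k = 1).
k = cos φ₀ / cos φ = 3.7  ⇒  cos φ = cos 45° / 3.7 = 0.1911.
φ = arccos(0.1911) ≈ 79.0°.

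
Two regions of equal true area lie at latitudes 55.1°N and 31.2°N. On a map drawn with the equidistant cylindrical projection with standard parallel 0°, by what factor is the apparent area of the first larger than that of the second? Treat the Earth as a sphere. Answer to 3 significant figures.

1.50

Plate carrée maps x = Rλ, y = Rφ. The meridian scale is h = 1 and the parallel scale is k = 1/cos φ = sec φ.
Areal scale at 55.1°: h·k = 1.000 × 1.748 = 1.748.
Areal scale at 31.2°: h·k = 1.000 × 1.169 = 1.169.
Ratio = 1.748/1.169 ≈ 1.50.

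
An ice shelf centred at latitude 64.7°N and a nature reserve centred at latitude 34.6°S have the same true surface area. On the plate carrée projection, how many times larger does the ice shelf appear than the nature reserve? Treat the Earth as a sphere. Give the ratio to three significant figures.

Plate carrée maps x = Rλ, y = Rφ. The meridian scale is h = 1 and the parallel scale is k = 1/cos φ = sec φ.
Areal scale at 64.7°: h·k = 1.000 × 2.340 = 2.340.
Areal scale at 34.6°: h·k = 1.000 × 1.215 = 1.215.
Ratio = 2.340/1.215 ≈ 1.93.

1.93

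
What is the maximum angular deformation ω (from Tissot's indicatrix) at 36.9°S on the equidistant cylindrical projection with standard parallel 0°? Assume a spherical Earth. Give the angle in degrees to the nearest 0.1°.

Plate carrée maps x = Rλ, y = Rφ. The meridian scale is h = 1 and the parallel scale is k = 1/cos φ = sec φ.
At 36.9°: h = 1.000, k = 1.250; principal scales a = 1.250, b = 1.000.
sin(ω/2) = (a − b)/(a + b) = 0.2505/2.250 = 0.1113, so ω = 2 arcsin(0.1113) ≈ 12.8°.

12.8°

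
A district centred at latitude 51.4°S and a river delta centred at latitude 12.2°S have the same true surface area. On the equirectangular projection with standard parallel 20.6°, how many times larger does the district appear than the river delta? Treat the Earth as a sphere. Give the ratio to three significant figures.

With standard parallel φ₀ = 20.6°, the equirectangular projection gives x = Rλ cos φ₀, y = Rφ, so h = 1 and k = cos 20.6° / cos φ.
Areal scale at 51.4°: h·k = 1.000 × 1.500 = 1.500.
Areal scale at 12.2°: h·k = 1.000 × 0.9577 = 0.9577.
Ratio = 1.500/0.9577 ≈ 1.57.

1.57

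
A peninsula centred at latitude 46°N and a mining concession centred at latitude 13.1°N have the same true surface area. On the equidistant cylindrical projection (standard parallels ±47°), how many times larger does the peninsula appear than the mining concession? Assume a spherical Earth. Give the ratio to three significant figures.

In the equirectangular projection with standard parallel φ₀ = 47° (x = Rλ cos φ₀, y = Rφ), meridians are true-scale (h = 1) and the parallel scale is k = cos φ₀ / cos φ.
Areal scale at 46°: h·k = 1.000 × 0.9818 = 0.9818.
Areal scale at 13.1°: h·k = 1.000 × 0.7002 = 0.7002.
Ratio = 0.9818/0.7002 ≈ 1.40.

1.40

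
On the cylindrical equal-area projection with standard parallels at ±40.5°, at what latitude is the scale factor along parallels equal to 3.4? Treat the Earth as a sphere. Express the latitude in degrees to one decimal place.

77.1°

Cylindrical equal-area (φ₀ = 40.5°): h = cos φ / cos 40.5° along meridians, k = cos 40.5° / cos φ along parallels; h·k = 1.
k = cos φ₀ / cos φ = 3.4  ⇒  cos φ = cos 40.5° / 3.4 = 0.2236.
φ = arccos(0.2236) ≈ 77.1°.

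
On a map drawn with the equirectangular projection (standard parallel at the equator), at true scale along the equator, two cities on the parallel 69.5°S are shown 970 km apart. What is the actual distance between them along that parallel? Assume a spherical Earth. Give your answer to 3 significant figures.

340 km

In the plate carrée (x = Rλ, y = Rφ), meridians are true-scale (h = 1) and parallels are stretched by k = sec φ.
Along the parallel at 69.5°, map distances are exaggerated by k = sec 69.5° = 2.855.
True distance = 970 / 2.855 = 970 × cos 69.5° ≈ 340 km.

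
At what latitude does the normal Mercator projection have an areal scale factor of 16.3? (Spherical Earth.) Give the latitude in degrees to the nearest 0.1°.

Mercator areal scale is sec²φ.
sec²φ = 16.3  ⇒  cos²φ = 0.06135  ⇒  cos φ = 0.2477.
φ = arccos(0.2477) ≈ 75.7°.

75.7°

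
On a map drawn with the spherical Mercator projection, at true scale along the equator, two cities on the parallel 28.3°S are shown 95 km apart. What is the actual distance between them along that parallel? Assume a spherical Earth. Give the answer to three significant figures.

Mercator is conformal, so the point scale is isotropic: h = k = sec φ = 1/cos φ.
Along the parallel at 28.3°, map distances are exaggerated by k = sec 28.3° = 1.136.
True distance = 95 / 1.136 = 95 × cos 28.3° ≈ 83.6 km.

83.6 km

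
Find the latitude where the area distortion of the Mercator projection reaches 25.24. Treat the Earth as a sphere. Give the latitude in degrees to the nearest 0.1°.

78.5°

Mercator areal scale is sec²φ.
sec²φ = 25.24  ⇒  cos²φ = 0.03962  ⇒  cos φ = 0.1990.
φ = arccos(0.1990) ≈ 78.5°.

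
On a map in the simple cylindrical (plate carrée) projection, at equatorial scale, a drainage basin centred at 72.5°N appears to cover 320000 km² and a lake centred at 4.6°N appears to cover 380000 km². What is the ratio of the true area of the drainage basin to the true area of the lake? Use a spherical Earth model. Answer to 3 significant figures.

On the plate carrée, areal scale = h·k = 1 × sec φ, so true area = apparent × cos φ.
True area of drainage basin: 320000 × cos(72.5°) = 320000 × 0.3007 = 96230 km².
True area of lake: 380000 × cos(4.6°) = 380000 × 0.9968 = 378800 km².
Ratio = 96230 / 378800 ≈ 0.254.

0.254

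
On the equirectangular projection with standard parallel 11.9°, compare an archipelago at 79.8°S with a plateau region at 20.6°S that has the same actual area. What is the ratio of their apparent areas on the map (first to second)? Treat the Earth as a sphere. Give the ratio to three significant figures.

In the equirectangular projection with standard parallel φ₀ = 11.9° (x = Rλ cos φ₀, y = Rφ), meridians are true-scale (h = 1) and the parallel scale is k = cos φ₀ / cos φ.
Areal scale at 79.8°: h·k = 1.000 × 5.526 = 5.526.
Areal scale at 20.6°: h·k = 1.000 × 1.045 = 1.045.
Ratio = 5.526/1.045 ≈ 5.29.

5.29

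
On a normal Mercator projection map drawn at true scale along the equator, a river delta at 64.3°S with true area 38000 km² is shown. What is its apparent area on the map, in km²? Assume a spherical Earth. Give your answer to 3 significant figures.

202000 km²

Mercator is conformal, so the point scale is isotropic: h = k = sec φ = 1/cos φ.
Areal scale = k² = sec²φ = 1/cos²(64.3°) = 1/0.4337² = 5.317.
Apparent area = 38000 × 5.317 ≈ 202000 km².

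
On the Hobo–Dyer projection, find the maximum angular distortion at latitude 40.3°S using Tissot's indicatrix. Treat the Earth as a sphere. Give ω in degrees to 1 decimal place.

4.5°

Hobo–Dyer is a cylindrical equal-area projection with standard parallels at ±37.5°. A cylindrical equal-area projection with standard parallel φ₀ has meridian scale h = cos φ / cos φ₀ and parallel scale k = cos φ₀ / cos φ (so areas are preserved, h·k = 1).
At 40.3°: h = 0.9613, k = 1.040; principal scales a = 1.040, b = 0.9613.
sin(ω/2) = (a − b)/(a + b) = 0.07891/2.002 = 0.03943, so ω = 2 arcsin(0.03943) ≈ 4.5°.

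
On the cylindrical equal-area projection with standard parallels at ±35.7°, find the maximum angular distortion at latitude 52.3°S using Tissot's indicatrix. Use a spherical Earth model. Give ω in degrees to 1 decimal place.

32.1°

A cylindrical equal-area projection with standard parallel φ₀ has meridian scale h = cos φ / cos φ₀ and parallel scale k = cos φ₀ / cos φ (so areas are preserved, h·k = 1).
At 52.3°: h = 0.7530, k = 1.328; principal scales a = 1.328, b = 0.7530.
sin(ω/2) = (a − b)/(a + b) = 0.5749/2.081 = 0.2763, so ω = 2 arcsin(0.2763) ≈ 32.1°.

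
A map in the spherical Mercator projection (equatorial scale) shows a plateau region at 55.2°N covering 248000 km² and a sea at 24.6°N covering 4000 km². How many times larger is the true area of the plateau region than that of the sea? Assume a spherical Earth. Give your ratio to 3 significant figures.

24.4

Mercator's areal exaggeration is sec²φ; hence true area = (apparent area) · cos²φ.
True area of plateau region: 248000 × cos²(55.2°) = 248000 × 0.3257 = 80780 km².
True area of sea: 4000 × cos²(24.6°) = 4000 × 0.8267 = 3307 km².
Ratio = 80780 / 3307 ≈ 24.4.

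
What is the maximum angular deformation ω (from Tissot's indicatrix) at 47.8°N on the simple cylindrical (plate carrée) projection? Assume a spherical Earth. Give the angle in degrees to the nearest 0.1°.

For the equirectangular projection with φ₀ = 0 (plate carrée), h = 1 along meridians and k = sec φ along parallels.
At 47.8°: h = 1.000, k = 1.489; principal scales a = 1.489, b = 1.000.
sin(ω/2) = (a − b)/(a + b) = 0.4887/2.489 = 0.1964, so ω = 2 arcsin(0.1964) ≈ 22.6°.

22.6°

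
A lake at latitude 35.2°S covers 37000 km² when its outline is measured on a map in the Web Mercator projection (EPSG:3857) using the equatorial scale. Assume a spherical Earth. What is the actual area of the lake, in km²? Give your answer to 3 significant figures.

24700 km²

For Mercator, h = k = sec φ (a conformal cylindrical projection has a single point scale, 1/cos φ).
Areal scale = k² = sec²φ = 1/cos²(35.2°) = 1/0.8171² = 1.498.
True area = apparent / (areal scale) = 37000 / 1.498 ≈ 24700 km².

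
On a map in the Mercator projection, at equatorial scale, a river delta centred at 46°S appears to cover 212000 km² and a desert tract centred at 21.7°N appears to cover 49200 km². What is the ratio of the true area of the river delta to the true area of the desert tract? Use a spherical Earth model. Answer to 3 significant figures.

On Mercator the areal scale is sec²φ, so true area = apparent × cos²φ.
True area of river delta: 212000 × cos²(46°) = 212000 × 0.4826 = 102300 km².
True area of desert tract: 49200 × cos²(21.7°) = 49200 × 0.8633 = 42470 km².
Ratio = 102300 / 42470 ≈ 2.41.

2.41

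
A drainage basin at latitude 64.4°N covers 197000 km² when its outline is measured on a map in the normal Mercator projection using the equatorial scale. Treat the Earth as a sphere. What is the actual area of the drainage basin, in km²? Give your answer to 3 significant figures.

36800 km²

The Mercator projection is conformal; its linear scale factor is the same in every direction and equals sec φ = 1/cos φ.
Areal scale = k² = sec²φ = 1/cos²(64.4°) = 1/0.4321² = 5.356.
True area = apparent / (areal scale) = 197000 / 5.356 ≈ 36800 km².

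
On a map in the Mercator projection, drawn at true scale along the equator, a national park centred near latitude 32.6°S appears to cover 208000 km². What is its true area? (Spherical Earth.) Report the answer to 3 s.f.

148000 km²

Mercator is conformal, so the point scale is isotropic: h = k = sec φ = 1/cos φ.
Areal scale = k² = sec²φ = 1/cos²(32.6°) = 1/0.8425² = 1.409.
True area = apparent / (areal scale) = 208000 / 1.409 ≈ 148000 km².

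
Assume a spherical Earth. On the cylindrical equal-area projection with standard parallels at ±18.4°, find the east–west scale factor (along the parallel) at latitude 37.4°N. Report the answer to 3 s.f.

1.19

A cylindrical equal-area projection with standard parallel φ₀ has meridian scale h = cos φ / cos φ₀ and parallel scale k = cos φ₀ / cos φ (so areas are preserved, h·k = 1).
k = cos 18.4° / cos 37.4° = 0.9489/0.7944 = 1.194.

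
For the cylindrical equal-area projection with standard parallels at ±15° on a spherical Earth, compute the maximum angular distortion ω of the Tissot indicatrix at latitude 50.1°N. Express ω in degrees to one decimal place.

45.7°

For cylindrical equal-area with standard parallel φ₀, h = cos φ / cos φ₀ and k = cos φ₀ / cos φ, so h·k = 1.
At 50.1°: h = 0.6641, k = 1.506; principal scales a = 1.506, b = 0.6641.
sin(ω/2) = (a − b)/(a + b) = 0.8418/2.170 = 0.3879, so ω = 2 arcsin(0.3879) ≈ 45.7°.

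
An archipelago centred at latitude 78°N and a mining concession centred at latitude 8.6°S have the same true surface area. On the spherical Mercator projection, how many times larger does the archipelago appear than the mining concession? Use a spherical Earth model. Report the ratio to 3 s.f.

22.6

On Mercator, area is exaggerated by sec²φ = 1/cos²φ.
At 78°: sec²(78°) = 1/0.2079² = 23.13.
At 8.6°: sec²(8.6°) = 1/0.9888² = 1.023.
Ratio = 23.13/1.023 = cos²(8.6°)/cos²(78°) ≈ 22.6.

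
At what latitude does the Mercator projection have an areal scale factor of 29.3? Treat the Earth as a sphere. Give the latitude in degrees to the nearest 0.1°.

Mercator areal scale is sec²φ.
sec²φ = 29.3  ⇒  cos²φ = 0.03413  ⇒  cos φ = 0.1847.
φ = arccos(0.1847) ≈ 79.4°.

79.4°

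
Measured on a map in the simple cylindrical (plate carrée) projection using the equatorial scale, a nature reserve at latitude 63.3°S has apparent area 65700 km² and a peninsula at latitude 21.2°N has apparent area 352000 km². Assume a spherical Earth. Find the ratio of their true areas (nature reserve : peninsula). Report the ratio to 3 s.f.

0.0900

Plate carrée has h = 1 and k = sec φ, giving areal scale sec φ; true area = (apparent area) · cos φ.
True area of nature reserve: 65700 × cos(63.3°) = 65700 × 0.4493 = 29520 km².
True area of peninsula: 352000 × cos(21.2°) = 352000 × 0.9323 = 328200 km².
Ratio = 29520 / 328200 ≈ 0.0900.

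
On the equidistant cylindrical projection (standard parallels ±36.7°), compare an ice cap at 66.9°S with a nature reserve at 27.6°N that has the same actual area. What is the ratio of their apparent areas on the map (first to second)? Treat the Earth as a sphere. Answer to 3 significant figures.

2.26

The equidistant cylindrical projection with φ₀ = 36.7° has h = 1 (meridians true) and k = cos φ₀ / cos φ along parallels.
Areal scale at 66.9°: h·k = 1.000 × 2.044 = 2.044.
Areal scale at 27.6°: h·k = 1.000 × 0.9047 = 0.9047.
Ratio = 2.044/0.9047 ≈ 2.26.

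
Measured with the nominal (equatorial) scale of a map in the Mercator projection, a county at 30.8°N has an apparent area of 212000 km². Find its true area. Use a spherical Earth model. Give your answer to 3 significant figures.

The Mercator projection is conformal; its linear scale factor is the same in every direction and equals sec φ = 1/cos φ.
Areal scale = k² = sec²φ = 1/cos²(30.8°) = 1/0.8590² = 1.355.
True area = apparent / (areal scale) = 212000 / 1.355 ≈ 156000 km².

156000 km²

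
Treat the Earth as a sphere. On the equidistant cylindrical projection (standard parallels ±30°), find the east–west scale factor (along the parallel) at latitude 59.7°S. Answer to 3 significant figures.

In the equirectangular projection with standard parallel φ₀ = 30° (x = Rλ cos φ₀, y = Rφ), meridians are true-scale (h = 1) and the parallel scale is k = cos φ₀ / cos φ.
k = cos 30° / cos 59.7° = 0.8660/0.5045 = 1.717.

1.72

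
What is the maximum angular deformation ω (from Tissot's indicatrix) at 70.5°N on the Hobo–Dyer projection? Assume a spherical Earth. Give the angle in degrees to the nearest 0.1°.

The Hobo–Dyer projection is cylindrical equal-area with φ₀ = 37.5°. For cylindrical equal-area with standard parallel φ₀, h = cos φ / cos φ₀ and k = cos φ₀ / cos φ, so h·k = 1.
At 70.5°: h = 0.4208, k = 2.377; principal scales a = 2.377, b = 0.4208.
sin(ω/2) = (a − b)/(a + b) = 1.956/2.797 = 0.6992, so ω = 2 arcsin(0.6992) ≈ 88.7°.

88.7°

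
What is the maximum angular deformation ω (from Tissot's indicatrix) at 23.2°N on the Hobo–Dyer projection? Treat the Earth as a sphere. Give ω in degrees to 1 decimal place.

Hobo–Dyer is a cylindrical equal-area projection with standard parallels at ±37.5°. Cylindrical equal-area (φ₀ = 37.5°): h = cos φ / cos 37.5° along meridians, k = cos 37.5° / cos φ along parallels; h·k = 1.
At 23.2°: h = 1.159, k = 0.8632; principal scales a = 1.159, b = 0.8632.
sin(ω/2) = (a − b)/(a + b) = 0.2954/2.022 = 0.1461, so ω = 2 arcsin(0.1461) ≈ 16.8°.

16.8°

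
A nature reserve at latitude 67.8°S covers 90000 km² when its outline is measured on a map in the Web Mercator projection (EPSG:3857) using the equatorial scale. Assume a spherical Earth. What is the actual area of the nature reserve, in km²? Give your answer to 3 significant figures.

Mercator is conformal, so the point scale is isotropic: h = k = sec φ = 1/cos φ.
Areal scale = k² = sec²φ = 1/cos²(67.8°) = 1/0.3778² = 7.005.
True area = apparent / (areal scale) = 90000 / 7.005 ≈ 12800 km².

12800 km²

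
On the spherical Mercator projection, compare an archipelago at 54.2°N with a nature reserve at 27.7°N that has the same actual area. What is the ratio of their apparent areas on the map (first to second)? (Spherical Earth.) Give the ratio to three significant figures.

Mercator areal scale is sec²φ.
At 54.2°: sec²(54.2°) = 1/0.5850² = 2.922.
At 27.7°: sec²(27.7°) = 1/0.8854² = 1.276.
Ratio = 2.922/1.276 = cos²(27.7°)/cos²(54.2°) ≈ 2.29.

2.29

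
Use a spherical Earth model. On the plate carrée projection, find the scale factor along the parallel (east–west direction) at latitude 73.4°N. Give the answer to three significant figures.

In the plate carrée (x = Rλ, y = Rφ), meridians are true-scale (h = 1) and parallels are stretched by k = sec φ.
k = 1/cos 73.4° = 1/0.2857 = 3.500.

3.50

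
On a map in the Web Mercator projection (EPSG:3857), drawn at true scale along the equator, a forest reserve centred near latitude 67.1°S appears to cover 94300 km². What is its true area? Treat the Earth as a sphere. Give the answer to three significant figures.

14300 km²

For Mercator, h = k = sec φ (a conformal cylindrical projection has a single point scale, 1/cos φ).
Areal scale = k² = sec²φ = 1/cos²(67.1°) = 1/0.3891² = 6.604.
True area = apparent / (areal scale) = 94300 / 6.604 ≈ 14300 km².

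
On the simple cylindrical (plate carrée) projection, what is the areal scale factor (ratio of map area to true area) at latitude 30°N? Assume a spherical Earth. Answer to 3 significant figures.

For the equirectangular projection with φ₀ = 0 (plate carrée), h = 1 along meridians and k = sec φ along parallels.
Areal scale = h·k = 1 × sec φ; at 30°, h = 1.000, k = 1.155, so h·k = 1.155.

1.15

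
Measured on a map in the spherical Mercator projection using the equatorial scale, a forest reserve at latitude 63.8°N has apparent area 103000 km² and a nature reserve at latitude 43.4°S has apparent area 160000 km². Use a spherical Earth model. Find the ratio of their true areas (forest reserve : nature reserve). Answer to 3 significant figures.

0.238

On Mercator the areal scale is sec²φ, so true area = apparent × cos²φ.
True area of forest reserve: 103000 × cos²(63.8°) = 103000 × 0.1949 = 20080 km².
True area of nature reserve: 160000 × cos²(43.4°) = 160000 × 0.5279 = 84470 km².
Ratio = 20080 / 84470 ≈ 0.238.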